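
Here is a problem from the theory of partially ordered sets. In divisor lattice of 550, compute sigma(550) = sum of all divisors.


sigma(n) = sum of divisors.
Divisors of 550: [1, 2, 5, 10, 11, 22, 25, 50, 55, 110, 275, 550]
Sum = 1116


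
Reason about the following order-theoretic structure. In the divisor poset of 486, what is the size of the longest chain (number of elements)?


A chain is a totally ordered subset; we count the number of elements in a maximum chain.
Compute, for each element x, the size of the longest chain ending at x:
  1: 1
  2: 2
  3: 2
  9: 3
  6: 3
  27: 4
  ...
A maximum chain: 1 < 2 < 6 < 18 < 54 < 162 < 486
Number of elements in the longest chain: 7


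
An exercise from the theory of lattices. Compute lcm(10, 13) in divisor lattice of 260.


In a divisor lattice, join = lcm (least common multiple).
gcd(10,13) = 1
lcm(10,13) = 10*13/gcd = 130/1 = 130


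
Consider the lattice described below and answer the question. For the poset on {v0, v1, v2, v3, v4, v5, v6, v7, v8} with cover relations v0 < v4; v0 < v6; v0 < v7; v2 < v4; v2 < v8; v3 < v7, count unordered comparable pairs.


A comparable pair {a,b} has a < b or b < a in the order.
Count unordered pairs where one element is strictly below the other.
Examples: {v0,v4}, {v0,v6}, {v0,v7}, {v2,v4}, ...
Total comparable pairs: 6


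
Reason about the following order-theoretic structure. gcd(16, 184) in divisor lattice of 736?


Meet=gcd.
gcd(16,184)=8


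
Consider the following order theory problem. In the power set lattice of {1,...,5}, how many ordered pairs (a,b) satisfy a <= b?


The order relation is {(a,b) : a <= b}, reflexive so it includes (a,a).
Examples: ({},{}), ({},{1,2}), ({},{1,2,3}), ({},{1,2,3,4}), ({},{1,2,3,4,5}), ...
Total ordered pairs: 243


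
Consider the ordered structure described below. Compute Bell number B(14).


B(n) = number of set partitions of an n-element set.
B(n) satisfies the recurrence: B(n+1) = sum_k C(n,k)*B(k).
B(14) = 190899322


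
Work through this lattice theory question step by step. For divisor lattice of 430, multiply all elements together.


Divisors of 430: [1, 2, 5, 10, 43, 86, 215, 430]
Product = n^(d(n)/2) = 430^(8/2)
Product = 34188010000


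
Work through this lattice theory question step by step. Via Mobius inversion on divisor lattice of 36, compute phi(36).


phi(n) = n * prod_{p|n} (1 - 1/p).
Prime divisors of 36: [2, 3]
phi(36) = 36 * (1 - 1/2) * (1 - 1/3)
phi(36) = 12


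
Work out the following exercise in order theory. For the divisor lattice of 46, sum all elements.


sigma(n) = sum of divisors.
Divisors of 46: [1, 2, 23, 46]
Sum = 72


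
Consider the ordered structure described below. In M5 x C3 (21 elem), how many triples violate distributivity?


Distributive law: a ^ (b v c) = (a ^ b) v (a ^ c).
Check all 21^3 = 9261 ordered triples (a,b,c).
  e.g. a=(a1,0), b=(a2,0), c=(a3,0): lhs=(a1,0) != rhs=(0,0)
  e.g. a=(a1,0), b=(a2,0), c=(a3,1): lhs=(a1,0) != rhs=(0,0)
Total violating triples: 1620


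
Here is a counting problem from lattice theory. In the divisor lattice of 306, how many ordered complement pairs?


Complement pair (a,b): a meet b = bottom, a join b = top.
Here: gcd(a,b)=1 and lcm(a,b)=306, i.e. a*b=306 with a,b coprime.
Pairs found: (1,306), (2,153), (9,34), (17,18), ... (4 more)
Total ordered pairs: 8


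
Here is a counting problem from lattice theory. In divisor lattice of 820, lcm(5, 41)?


Join=lcm.
gcd(5,41)=1
lcm=205


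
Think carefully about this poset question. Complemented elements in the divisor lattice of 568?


An element a is complemented if some b has a meet b = bottom, a join b = top.
a is complemented iff gcd(a, n/a)=1, i.e. a is a unitary divisor of 568.
Complemented elements: 1, 8, 71, 568
Count: 4


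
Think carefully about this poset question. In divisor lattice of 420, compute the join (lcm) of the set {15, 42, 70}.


In a divisor lattice, join = lcm (least common multiple).
Compute lcm iteratively: start with first element, then lcm(current, next).
Elements: [15, 42, 70]
lcm(15,42) = 210
lcm(210,70) = 210
Final lcm = 210


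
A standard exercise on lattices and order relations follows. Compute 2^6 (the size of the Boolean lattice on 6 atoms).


Power set = 2^n.
2^6 = 64


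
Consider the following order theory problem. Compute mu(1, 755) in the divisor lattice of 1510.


In a divisor lattice, mu(a,b) = mu(b/a) where mu is the classical Mobius function.
b/a = 755/1 = 755
Prime factorization of 755: primes [5, 151]
755 is squarefree with 2 prime factor(s), so mu(755) = (-1)^2 = 1


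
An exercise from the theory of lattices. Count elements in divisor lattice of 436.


Divisors of 436: [1, 2, 4, 109, 218, 436]
Count: 6


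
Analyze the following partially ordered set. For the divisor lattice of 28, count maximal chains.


A maximal chain goes from the minimum element to a maximal element via cover relations.
Counting all min-to-max paths in the cover graph.
Total maximal chains: 3


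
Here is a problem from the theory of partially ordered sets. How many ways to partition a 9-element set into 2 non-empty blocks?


S(n,k) = k*S(n-1,k) + S(n-1,k-1).
S(8,2) = 127, S(8,1) = 1
S(9,2) = 2*127 + 1 = 254 + 1
S(9,2) = 255


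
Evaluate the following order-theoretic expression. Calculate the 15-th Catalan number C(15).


C(n) = C(2n, n) / (n+1).
C(30, 15) = 155117520
C(15) = 155117520 / 16 = 9694845


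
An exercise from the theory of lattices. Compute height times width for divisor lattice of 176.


Height = length of longest chain minus 1; width = size of largest antichain.
A maximum chain: 1 | 11 | 22 | 44 | 88 | 176  (height 5).
A maximum antichain: {2, 11}  (width 2).
Product = 5 * 2 = 10


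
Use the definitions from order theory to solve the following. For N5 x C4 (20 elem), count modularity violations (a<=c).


Modular law: if a <= c then a v (b ^ c) = (a v b) ^ c.
Check all triples (a,b,c) with a <= c among 20 elements.
  e.g. a=(a,0), b=(c,0), c=(b,0): lhs=(a,0) != rhs=(b,0)
  e.g. a=(a,0), b=(c,1), c=(b,0): lhs=(a,0) != rhs=(b,0)
Total violating triples: 40


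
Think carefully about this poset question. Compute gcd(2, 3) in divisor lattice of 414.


In a divisor lattice, meet = gcd (greatest common divisor).
By Euclidean algorithm or factoring: gcd(2,3) = 1


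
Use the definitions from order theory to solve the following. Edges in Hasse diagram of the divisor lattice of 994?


A cover relation a -< b holds when a < b with no c strictly between.
Cover relations:
  1 -< 2
  1 -< 7
  1 -< 71
  2 -< 14
  2 -< 142
  7 -< 14
  7 -< 497
  14 -< 994
  ...4 more
Total: 12


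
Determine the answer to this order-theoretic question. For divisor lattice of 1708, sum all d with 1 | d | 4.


Interval [1,4] in divisors of 1708: [1, 2, 4]
Sum = 7


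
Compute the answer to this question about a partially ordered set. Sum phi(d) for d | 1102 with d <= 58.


Divisors of 1102 up to 58: [1, 2, 19, 29, 38, 58]
phi values: [1, 1, 18, 28, 18, 28]
Sum = 94


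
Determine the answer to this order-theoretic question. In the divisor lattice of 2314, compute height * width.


Height = length of longest chain minus 1; width = size of largest antichain.
A maximum chain: 1 | 89 | 1157 | 2314  (height 3).
A maximum antichain: {2, 13, 89}  (width 3).
Product = 3 * 3 = 9


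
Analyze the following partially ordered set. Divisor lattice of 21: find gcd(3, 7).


In a divisor lattice, meet = gcd (greatest common divisor).
By Euclidean algorithm or factoring: gcd(3,7) = 1


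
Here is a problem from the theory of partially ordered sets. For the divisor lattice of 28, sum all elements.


sigma(n) = sum of divisors.
Divisors of 28: [1, 2, 4, 7, 14, 28]
Sum = 56


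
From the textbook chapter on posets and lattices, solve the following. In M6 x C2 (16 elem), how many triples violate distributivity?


Distributive law: a ^ (b v c) = (a ^ b) v (a ^ c).
Check all 16^3 = 4096 ordered triples (a,b,c).
  e.g. a=(a1,0), b=(a2,0), c=(a3,0): lhs=(a1,0) != rhs=(0,0)
  e.g. a=(a1,0), b=(a2,0), c=(a3,1): lhs=(a1,0) != rhs=(0,0)
Total violating triples: 960


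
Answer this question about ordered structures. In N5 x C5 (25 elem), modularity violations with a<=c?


Modular law: if a <= c then a v (b ^ c) = (a v b) ^ c.
Check all triples (a,b,c) with a <= c among 25 elements.
  e.g. a=(a,0), b=(c,0), c=(b,0): lhs=(a,0) != rhs=(b,0)
  e.g. a=(a,0), b=(c,1), c=(b,0): lhs=(a,0) != rhs=(b,0)
Total violating triples: 75


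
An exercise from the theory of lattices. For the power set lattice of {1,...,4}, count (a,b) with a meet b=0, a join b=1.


Complement pair (a,b): a meet b = bottom, a join b = top.
Here: A intersect B = {} and A union B = {1,...,4}.
Pairs found: ({},{1,2,3,4}), ({1},{2,3,4}), ({2},{1,3,4}), ({3},{1,2,4}), ... (12 more)
Total ordered pairs: 16


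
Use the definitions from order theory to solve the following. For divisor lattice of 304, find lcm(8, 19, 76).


In a divisor lattice, join = lcm (least common multiple).
Compute lcm iteratively: start with first element, then lcm(current, next).
Elements: [8, 19, 76]
lcm(8,19) = 152
lcm(152,76) = 152
Final lcm = 152


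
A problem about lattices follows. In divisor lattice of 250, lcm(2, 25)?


Join=lcm.
gcd(2,25)=1
lcm=50


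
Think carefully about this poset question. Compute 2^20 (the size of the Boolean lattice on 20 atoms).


Power set = 2^n.
2^20 = 1048576


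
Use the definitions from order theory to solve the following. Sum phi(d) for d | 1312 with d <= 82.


Divisors of 1312 up to 82: [1, 2, 4, 8, 16, 32, 41, 82]
phi values: [1, 1, 2, 4, 8, 16, 40, 40]
Sum = 112


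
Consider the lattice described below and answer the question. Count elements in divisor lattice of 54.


Divisors of 54: [1, 2, 3, 6, 9, 18, 27, 54]
Count: 8


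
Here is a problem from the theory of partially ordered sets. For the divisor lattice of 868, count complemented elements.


An element a is complemented if some b has a meet b = bottom, a join b = top.
a is complemented iff gcd(a, n/a)=1, i.e. a is a unitary divisor of 868.
Complemented elements: 1, 4, 7, 28, 31, 124, ... (2 more)
Count: 8


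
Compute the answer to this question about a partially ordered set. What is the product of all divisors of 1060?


Divisors of 1060: [1, 2, 4, 5, 10, 20, 53, 106, 212, 265, 530, 1060]
Product = n^(d(n)/2) = 1060^(12/2)
Product = 1418519112256000000


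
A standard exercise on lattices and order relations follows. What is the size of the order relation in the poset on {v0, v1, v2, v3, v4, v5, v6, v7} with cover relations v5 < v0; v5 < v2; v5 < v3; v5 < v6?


The order relation is {(a,b) : a <= b}, reflexive so it includes (a,a).
Examples: (v0,v0), (v1,v1), (v2,v2), (v3,v3), (v4,v4), ...
Total ordered pairs: 12


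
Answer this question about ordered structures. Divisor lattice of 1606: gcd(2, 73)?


Meet=gcd.
gcd(2,73)=1


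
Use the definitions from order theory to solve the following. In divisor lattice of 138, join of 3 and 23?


In a divisor lattice, join = lcm (least common multiple).
gcd(3,23) = 1
lcm(3,23) = 3*23/gcd = 69/1 = 69


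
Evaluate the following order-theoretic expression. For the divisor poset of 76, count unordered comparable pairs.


A comparable pair {a,b} has a < b or b < a in the order.
Count unordered pairs where one element is strictly below the other.
Examples: {1,2}, {1,4}, {1,19}, {1,38}, ...
Total comparable pairs: 12


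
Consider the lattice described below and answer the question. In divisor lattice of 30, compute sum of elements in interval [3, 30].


Interval [3,30] in divisors of 30: [3, 6, 15, 30]
Sum = 54


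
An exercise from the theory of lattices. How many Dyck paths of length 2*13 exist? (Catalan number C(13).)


C(n) = C(2n, n) / (n+1).
C(26, 13) = 10400600
C(13) = 10400600 / 14 = 742900


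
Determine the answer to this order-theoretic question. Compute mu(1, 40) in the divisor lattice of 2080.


In a divisor lattice, mu(a,b) = mu(b/a) where mu is the classical Mobius function.
b/a = 40/1 = 40
Prime factorization of 40: primes [2, 5]
40 is not squarefree, so mu(40) = 0


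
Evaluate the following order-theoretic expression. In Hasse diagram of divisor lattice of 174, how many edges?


A cover relation a -< b holds when a < b with no c strictly between.
Cover relations:
  1 -< 2
  1 -< 3
  1 -< 29
  2 -< 6
  2 -< 58
  3 -< 6
  3 -< 87
  6 -< 174
  ...4 more
Total: 12


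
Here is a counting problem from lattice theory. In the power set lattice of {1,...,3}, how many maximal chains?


A maximal chain goes from the minimum element to a maximal element via cover relations.
Counting all min-to-max paths in the cover graph.
Total maximal chains: 6


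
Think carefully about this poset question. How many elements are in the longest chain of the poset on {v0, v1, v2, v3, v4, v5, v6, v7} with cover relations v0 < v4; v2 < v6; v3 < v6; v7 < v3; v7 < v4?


A chain is a totally ordered subset; we count the number of elements in a maximum chain.
Compute, for each element x, the size of the longest chain ending at x:
  v0: 1
  v1: 1
  v2: 1
  v5: 1
  v7: 1
  v3: 2
  ...
A maximum chain: v7 < v3 < v6
Number of elements in the longest chain: 3


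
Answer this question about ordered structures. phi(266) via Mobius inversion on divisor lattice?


phi(n) = n * prod_{p|n} (1 - 1/p).
Prime divisors of 266: [2, 7, 19]
phi(266) = 266 * (1 - 1/2) * (1 - 1/7) * (1 - 1/19)
phi(266) = 108


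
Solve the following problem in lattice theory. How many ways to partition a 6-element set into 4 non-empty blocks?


S(n,k) = k*S(n-1,k) + S(n-1,k-1).
S(5,4) = 10, S(5,3) = 25
S(6,4) = 4*10 + 25 = 40 + 25
S(6,4) = 65


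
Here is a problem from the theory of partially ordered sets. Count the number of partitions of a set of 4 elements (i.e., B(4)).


B(n) = number of set partitions of an n-element set.
B(n) satisfies the recurrence: B(n+1) = sum_k C(n,k)*B(k).
B(4) = 15


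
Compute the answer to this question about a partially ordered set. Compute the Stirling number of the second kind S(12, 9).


S(n,k) = k*S(n-1,k) + S(n-1,k-1).
S(11,9) = 1155, S(11,8) = 11880
S(12,9) = 9*1155 + 11880 = 10395 + 11880
S(12,9) = 22275


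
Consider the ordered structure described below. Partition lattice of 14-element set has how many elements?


B(n) = number of set partitions of an n-element set.
B(n) satisfies the recurrence: B(n+1) = sum_k C(n,k)*B(k).
B(14) = 190899322


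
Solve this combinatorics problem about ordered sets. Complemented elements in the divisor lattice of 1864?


An element a is complemented if some b has a meet b = bottom, a join b = top.
a is complemented iff gcd(a, n/a)=1, i.e. a is a unitary divisor of 1864.
Complemented elements: 1, 8, 233, 1864
Count: 4


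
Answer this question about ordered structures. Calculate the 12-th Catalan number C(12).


C(n) = C(2n, n) / (n+1).
C(24, 12) = 2704156
C(12) = 2704156 / 13 = 208012


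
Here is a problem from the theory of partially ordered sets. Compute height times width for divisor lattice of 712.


Height = length of longest chain minus 1; width = size of largest antichain.
A maximum chain: 1 | 89 | 178 | 356 | 712  (height 4).
A maximum antichain: {2, 89}  (width 2).
Product = 4 * 2 = 8


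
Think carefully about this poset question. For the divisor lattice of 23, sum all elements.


sigma(n) = sum of divisors.
Divisors of 23: [1, 23]
Sum = 24


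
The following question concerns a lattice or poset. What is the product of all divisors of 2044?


Divisors of 2044: [1, 2, 4, 7, 14, 28, 73, 146, 292, 511, 1022, 2044]
Product = n^(d(n)/2) = 2044^(12/2)
Product = 72926496312011001856


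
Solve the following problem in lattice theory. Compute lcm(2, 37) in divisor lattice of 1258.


In a divisor lattice, join = lcm (least common multiple).
gcd(2,37) = 1
lcm(2,37) = 2*37/gcd = 74/1 = 74


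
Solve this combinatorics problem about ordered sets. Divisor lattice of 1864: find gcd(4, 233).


In a divisor lattice, meet = gcd (greatest common divisor).
By Euclidean algorithm or factoring: gcd(4,233) = 1


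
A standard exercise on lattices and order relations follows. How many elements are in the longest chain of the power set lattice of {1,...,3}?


A chain is a totally ordered subset; we count the number of elements in a maximum chain.
Compute, for each element x, the size of the longest chain ending at x:
  {}: 1
  {1}: 2
  {2}: 2
  {3}: 2
  {1,2}: 3
  {1,3}: 3
  ...
A maximum chain: {} < {1} < {1,2} < {1,2,3}
Number of elements in the longest chain: 4


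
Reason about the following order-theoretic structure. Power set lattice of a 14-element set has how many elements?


Power set = 2^n.
2^14 = 16384


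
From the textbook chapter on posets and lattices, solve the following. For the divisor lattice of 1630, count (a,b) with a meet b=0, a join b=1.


Complement pair (a,b): a meet b = bottom, a join b = top.
Here: gcd(a,b)=1 and lcm(a,b)=1630, i.e. a*b=1630 with a,b coprime.
Pairs found: (1,1630), (2,815), (5,326), (10,163), ... (4 more)
Total ordered pairs: 8


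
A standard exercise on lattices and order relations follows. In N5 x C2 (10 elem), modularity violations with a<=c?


Modular law: if a <= c then a v (b ^ c) = (a v b) ^ c.
Check all triples (a,b,c) with a <= c among 10 elements.
  e.g. a=(a,0), b=(c,0), c=(b,0): lhs=(a,0) != rhs=(b,0)
  e.g. a=(a,0), b=(c,1), c=(b,0): lhs=(a,0) != rhs=(b,0)
Total violating triples: 6


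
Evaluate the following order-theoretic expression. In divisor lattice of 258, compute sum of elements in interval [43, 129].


Interval [43,129] in divisors of 258: [43, 129]
Sum = 172


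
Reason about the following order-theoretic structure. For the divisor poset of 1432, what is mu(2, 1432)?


In a divisor lattice, mu(a,b) = mu(b/a) where mu is the classical Mobius function.
b/a = 1432/2 = 716
Prime factorization of 716: primes [2, 179]
716 is not squarefree, so mu(716) = 0


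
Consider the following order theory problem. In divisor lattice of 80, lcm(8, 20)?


Join=lcm.
gcd(8,20)=4
lcm=40


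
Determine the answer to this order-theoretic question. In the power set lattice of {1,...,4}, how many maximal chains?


A maximal chain goes from the minimum element to a maximal element via cover relations.
Counting all min-to-max paths in the cover graph.
Total maximal chains: 24


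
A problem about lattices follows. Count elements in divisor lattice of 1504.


Divisors of 1504: [1, 2, 4, 8, 16, 32, 47, 94, 188, 376, 752, 1504]
Count: 12


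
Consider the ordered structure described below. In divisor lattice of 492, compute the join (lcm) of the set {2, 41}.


In a divisor lattice, join = lcm (least common multiple).
Compute lcm iteratively: start with first element, then lcm(current, next).
Elements: [2, 41]
lcm(2,41) = 82
Final lcm = 82


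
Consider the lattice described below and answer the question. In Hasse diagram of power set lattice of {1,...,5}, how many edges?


A cover relation a -< b holds when a < b with no c strictly between.
Cover relations:
  {} -< {1}
  {} -< {2}
  {} -< {3}
  {} -< {4}
  {} -< {5}
  {1} -< {1,2}
  {1} -< {1,3}
  {1} -< {1,4}
  ...72 more
Total: 80


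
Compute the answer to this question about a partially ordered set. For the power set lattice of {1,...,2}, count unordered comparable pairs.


A comparable pair {a,b} has a < b or b < a in the order.
Count unordered pairs where one element is strictly below the other.
Examples: {{},{1}}, {{},{2}}, {{},{1,2}}, {{1},{1,2}}, ...
Total comparable pairs: 5


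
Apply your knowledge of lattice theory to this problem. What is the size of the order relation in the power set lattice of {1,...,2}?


The order relation is {(a,b) : a <= b}, reflexive so it includes (a,a).
Examples: ({},{}), ({},{1,2}), ({},{1}), ({},{2}), ({1,2},{1,2}), ...
Total ordered pairs: 9


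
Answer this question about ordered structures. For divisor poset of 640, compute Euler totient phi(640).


phi(n) = n * prod_{p|n} (1 - 1/p).
Prime divisors of 640: [2, 5]
phi(640) = 640 * (1 - 1/2) * (1 - 1/5)
phi(640) = 256


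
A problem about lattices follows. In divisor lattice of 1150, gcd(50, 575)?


Meet=gcd.
gcd(50,575)=25


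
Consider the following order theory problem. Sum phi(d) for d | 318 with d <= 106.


Divisors of 318 up to 106: [1, 2, 3, 6, 53, 106]
phi values: [1, 1, 2, 2, 52, 52]
Sum = 110


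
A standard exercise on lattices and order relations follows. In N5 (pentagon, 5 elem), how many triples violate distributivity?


Distributive law: a ^ (b v c) = (a ^ b) v (a ^ c).
Check all 5^3 = 125 ordered triples (a,b,c).
  e.g. a=b, b=a, c=c: lhs=b != rhs=a
  e.g. a=b, b=c, c=a: lhs=b != rhs=a
Total violating triples: 2


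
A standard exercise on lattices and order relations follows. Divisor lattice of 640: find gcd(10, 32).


In a divisor lattice, meet = gcd (greatest common divisor).
By Euclidean algorithm or factoring: gcd(10,32) = 2


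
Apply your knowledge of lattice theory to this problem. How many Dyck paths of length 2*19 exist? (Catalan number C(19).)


C(n) = C(2n, n) / (n+1).
C(38, 19) = 35345263800
C(19) = 35345263800 / 20 = 1767263190


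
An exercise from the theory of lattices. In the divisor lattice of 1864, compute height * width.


Height = length of longest chain minus 1; width = size of largest antichain.
A maximum chain: 1 | 233 | 466 | 932 | 1864  (height 4).
A maximum antichain: {2, 233}  (width 2).
Product = 4 * 2 = 8


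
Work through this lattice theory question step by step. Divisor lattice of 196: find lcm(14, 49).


In a divisor lattice, join = lcm (least common multiple).
gcd(14,49) = 7
lcm(14,49) = 14*49/gcd = 686/7 = 98


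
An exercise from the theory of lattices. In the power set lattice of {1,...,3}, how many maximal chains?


A maximal chain goes from the minimum element to a maximal element via cover relations.
Counting all min-to-max paths in the cover graph.
Total maximal chains: 6


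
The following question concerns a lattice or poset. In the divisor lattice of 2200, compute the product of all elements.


Divisors of 2200: [1, 2, 4, 5, 8, 10, 11, 20, 22, 25, 40, 44, 50, 55, 88, 100, 110, 200, 220, 275, 440, 550, 1100, 2200]
Product = n^(d(n)/2) = 2200^(24/2)
Product = 12855002631049216000000000000000000000000


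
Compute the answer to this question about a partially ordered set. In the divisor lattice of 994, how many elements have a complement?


An element a is complemented if some b has a meet b = bottom, a join b = top.
a is complemented iff gcd(a, n/a)=1, i.e. a is a unitary divisor of 994.
Complemented elements: 1, 2, 7, 14, 71, 142, ... (2 more)
Count: 8


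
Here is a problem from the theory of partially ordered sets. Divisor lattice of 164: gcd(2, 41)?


Meet=gcd.
gcd(2,41)=1


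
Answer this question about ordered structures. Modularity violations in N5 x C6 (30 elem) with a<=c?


Modular law: if a <= c then a v (b ^ c) = (a v b) ^ c.
Check all triples (a,b,c) with a <= c among 30 elements.
  e.g. a=(a,0), b=(c,0), c=(b,0): lhs=(a,0) != rhs=(b,0)
  e.g. a=(a,0), b=(c,1), c=(b,0): lhs=(a,0) != rhs=(b,0)
Total violating triples: 126


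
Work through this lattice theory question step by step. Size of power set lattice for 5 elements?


Power set = 2^n.
2^5 = 32


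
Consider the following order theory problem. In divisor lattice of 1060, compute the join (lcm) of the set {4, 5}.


In a divisor lattice, join = lcm (least common multiple).
Compute lcm iteratively: start with first element, then lcm(current, next).
Elements: [4, 5]
lcm(4,5) = 20
Final lcm = 20


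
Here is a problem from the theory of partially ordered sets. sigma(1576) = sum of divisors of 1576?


sigma(n) = sum of divisors.
Divisors of 1576: [1, 2, 4, 8, 197, 394, 788, 1576]
Sum = 2970


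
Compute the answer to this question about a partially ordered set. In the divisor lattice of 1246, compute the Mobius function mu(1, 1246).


In a divisor lattice, mu(a,b) = mu(b/a) where mu is the classical Mobius function.
b/a = 1246/1 = 1246
Prime factorization of 1246: primes [2, 7, 89]
1246 is squarefree with 3 prime factor(s), so mu(1246) = (-1)^3 = -1


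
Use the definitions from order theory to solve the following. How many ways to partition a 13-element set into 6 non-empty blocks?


S(n,k) = k*S(n-1,k) + S(n-1,k-1).
S(12,6) = 1323652, S(12,5) = 1379400
S(13,6) = 6*1323652 + 1379400 = 7941912 + 1379400
S(13,6) = 9321312


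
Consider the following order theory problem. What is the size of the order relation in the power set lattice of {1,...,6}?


The order relation is {(a,b) : a <= b}, reflexive so it includes (a,a).
Examples: ({},{}), ({},{1,2}), ({},{1,2,3}), ({},{1,2,3,4}), ({},{1,2,3,4,5}), ...
Total ordered pairs: 729


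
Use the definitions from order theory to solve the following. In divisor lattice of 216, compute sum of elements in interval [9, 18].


Interval [9,18] in divisors of 216: [9, 18]
Sum = 27


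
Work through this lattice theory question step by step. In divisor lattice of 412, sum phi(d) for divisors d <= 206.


Divisors of 412 up to 206: [1, 2, 4, 103, 206]
phi values: [1, 1, 2, 102, 102]
Sum = 208


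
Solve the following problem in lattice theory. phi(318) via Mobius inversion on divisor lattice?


phi(n) = n * prod_{p|n} (1 - 1/p).
Prime divisors of 318: [2, 3, 53]
phi(318) = 318 * (1 - 1/2) * (1 - 1/3) * (1 - 1/53)
phi(318) = 104


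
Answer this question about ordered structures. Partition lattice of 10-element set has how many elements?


B(n) = number of set partitions of an n-element set.
B(n) satisfies the recurrence: B(n+1) = sum_k C(n,k)*B(k).
B(10) = 115975


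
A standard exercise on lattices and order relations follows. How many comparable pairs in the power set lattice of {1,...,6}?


A comparable pair {a,b} has a < b or b < a in the order.
Count unordered pairs where one element is strictly below the other.
Examples: {{},{1}}, {{},{2}}, {{},{3}}, {{},{4}}, ...
Total comparable pairs: 665


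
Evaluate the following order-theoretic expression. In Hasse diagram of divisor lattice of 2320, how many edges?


A cover relation a -< b holds when a < b with no c strictly between.
Cover relations:
  1 -< 2
  1 -< 5
  1 -< 29
  2 -< 4
  2 -< 10
  2 -< 58
  4 -< 8
  4 -< 20
  ...28 more
Total: 36


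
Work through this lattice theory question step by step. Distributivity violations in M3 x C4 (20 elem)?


Distributive law: a ^ (b v c) = (a ^ b) v (a ^ c).
Check all 20^3 = 8000 ordered triples (a,b,c).
  e.g. a=(a1,0), b=(a2,0), c=(a3,0): lhs=(a1,0) != rhs=(0,0)
  e.g. a=(a1,0), b=(a2,0), c=(a3,1): lhs=(a1,0) != rhs=(0,0)
Total violating triples: 384


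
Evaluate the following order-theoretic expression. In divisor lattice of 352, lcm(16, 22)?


Join=lcm.
gcd(16,22)=2
lcm=176


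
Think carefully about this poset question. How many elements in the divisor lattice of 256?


Divisors of 256: [1, 2, 4, 8, 16, 32, 64, 128, 256]
Count: 9


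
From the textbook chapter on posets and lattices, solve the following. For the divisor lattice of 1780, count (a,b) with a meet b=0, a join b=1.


Complement pair (a,b): a meet b = bottom, a join b = top.
Here: gcd(a,b)=1 and lcm(a,b)=1780, i.e. a*b=1780 with a,b coprime.
Pairs found: (1,1780), (4,445), (5,356), (20,89), ... (4 more)
Total ordered pairs: 8


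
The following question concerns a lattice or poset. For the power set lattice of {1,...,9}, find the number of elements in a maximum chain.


A chain is a totally ordered subset; we count the number of elements in a maximum chain.
Compute, for each element x, the size of the longest chain ending at x:
  {}: 1
  {1}: 2
  {2}: 2
  {3}: 2
  {4}: 2
  {5}: 2
  ...
A maximum chain: {} < {1} < {1,2} < {1,2,3} < {1,2,3,4} < {1,2,3,4,5} < {1,2,3,4,5,6} < {1,2,3,4,5,6,7} < {1,2,3,4,5,6,7,8} < {1,2,3,4,5,6,7,8,9}
Number of elements in the longest chain: 10


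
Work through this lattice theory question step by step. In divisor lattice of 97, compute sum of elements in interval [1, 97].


Interval [1,97] in divisors of 97: [1, 97]
Sum = 98


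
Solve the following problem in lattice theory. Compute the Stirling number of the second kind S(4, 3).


S(n,k) = k*S(n-1,k) + S(n-1,k-1).
S(3,3) = 1, S(3,2) = 3
S(4,3) = 3*1 + 3 = 3 + 3
S(4,3) = 6


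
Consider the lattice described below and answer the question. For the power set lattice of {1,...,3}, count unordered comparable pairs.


A comparable pair {a,b} has a < b or b < a in the order.
Count unordered pairs where one element is strictly below the other.
Examples: {{},{1}}, {{},{2}}, {{},{3}}, {{},{1,2}}, ...
Total comparable pairs: 19


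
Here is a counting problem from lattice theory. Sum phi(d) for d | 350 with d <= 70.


Divisors of 350 up to 70: [1, 2, 5, 7, 10, 14, 25, 35, 50, 70]
phi values: [1, 1, 4, 6, 4, 6, 20, 24, 20, 24]
Sum = 110


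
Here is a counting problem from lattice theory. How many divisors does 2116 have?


Divisors of 2116: [1, 2, 4, 23, 46, 92, 529, 1058, 2116]
Count: 9


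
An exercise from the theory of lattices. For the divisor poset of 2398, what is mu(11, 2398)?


In a divisor lattice, mu(a,b) = mu(b/a) where mu is the classical Mobius function.
b/a = 2398/11 = 218
Prime factorization of 218: primes [2, 109]
218 is squarefree with 2 prime factor(s), so mu(218) = (-1)^2 = 1


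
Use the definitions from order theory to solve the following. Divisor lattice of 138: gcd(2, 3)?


Meet=gcd.
gcd(2,3)=1


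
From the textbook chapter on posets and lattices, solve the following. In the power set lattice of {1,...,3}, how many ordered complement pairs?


Complement pair (a,b): a meet b = bottom, a join b = top.
Here: A intersect B = {} and A union B = {1,...,3}.
Pairs found: ({},{1,2,3}), ({1},{2,3}), ({2},{1,3}), ({3},{1,2}), ... (4 more)
Total ordered pairs: 8


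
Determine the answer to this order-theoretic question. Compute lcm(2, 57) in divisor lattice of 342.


In a divisor lattice, join = lcm (least common multiple).
gcd(2,57) = 1
lcm(2,57) = 2*57/gcd = 114/1 = 114


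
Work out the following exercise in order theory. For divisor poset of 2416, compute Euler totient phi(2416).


phi(n) = n * prod_{p|n} (1 - 1/p).
Prime divisors of 2416: [2, 151]
phi(2416) = 2416 * (1 - 1/2) * (1 - 1/151)
phi(2416) = 1200


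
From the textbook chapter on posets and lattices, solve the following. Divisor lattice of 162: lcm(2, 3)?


Join=lcm.
gcd(2,3)=1
lcm=6


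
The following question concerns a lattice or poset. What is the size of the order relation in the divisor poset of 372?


The order relation is {(a,b) : a <= b}, reflexive so it includes (a,a).
Examples: (1,1), (1,12), (1,124), (1,186), (1,2), ...
Total ordered pairs: 54


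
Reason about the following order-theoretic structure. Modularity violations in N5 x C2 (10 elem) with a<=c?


Modular law: if a <= c then a v (b ^ c) = (a v b) ^ c.
Check all triples (a,b,c) with a <= c among 10 elements.
  e.g. a=(a,0), b=(c,0), c=(b,0): lhs=(a,0) != rhs=(b,0)
  e.g. a=(a,0), b=(c,1), c=(b,0): lhs=(a,0) != rhs=(b,0)
Total violating triples: 6


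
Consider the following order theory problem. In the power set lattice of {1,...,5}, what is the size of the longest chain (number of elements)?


A chain is a totally ordered subset; we count the number of elements in a maximum chain.
Compute, for each element x, the size of the longest chain ending at x:
  {}: 1
  {1}: 2
  {2}: 2
  {3}: 2
  {4}: 2
  {5}: 2
  ...
A maximum chain: {} < {1} < {1,2} < {1,2,3} < {1,2,3,4} < {1,2,3,4,5}
Number of elements in the longest chain: 6


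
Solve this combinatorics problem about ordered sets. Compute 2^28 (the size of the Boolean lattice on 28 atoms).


Power set = 2^n.
2^28 = 268435456


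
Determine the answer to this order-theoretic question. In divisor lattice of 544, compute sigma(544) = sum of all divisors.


sigma(n) = sum of divisors.
Divisors of 544: [1, 2, 4, 8, 16, 17, 32, 34, 68, 136, 272, 544]
Sum = 1134


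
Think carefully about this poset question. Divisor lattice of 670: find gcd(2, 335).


In a divisor lattice, meet = gcd (greatest common divisor).
By Euclidean algorithm or factoring: gcd(2,335) = 1


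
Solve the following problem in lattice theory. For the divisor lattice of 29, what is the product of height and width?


Height = length of longest chain minus 1; width = size of largest antichain.
A maximum chain: 1 | 29  (height 1).
A maximum antichain: {1}  (width 1).
Product = 1 * 1 = 1


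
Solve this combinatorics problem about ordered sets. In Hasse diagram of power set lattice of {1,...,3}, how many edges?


A cover relation a -< b holds when a < b with no c strictly between.
Cover relations:
  {} -< {1}
  {} -< {2}
  {} -< {3}
  {1} -< {1,2}
  {1} -< {1,3}
  {2} -< {1,2}
  {2} -< {2,3}
  {3} -< {1,3}
  ...4 more
Total: 12


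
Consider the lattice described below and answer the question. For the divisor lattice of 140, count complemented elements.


An element a is complemented if some b has a meet b = bottom, a join b = top.
a is complemented iff gcd(a, n/a)=1, i.e. a is a unitary divisor of 140.
Complemented elements: 1, 4, 5, 7, 20, 28, ... (2 more)
Count: 8


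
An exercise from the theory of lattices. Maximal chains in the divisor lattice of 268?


A maximal chain goes from the minimum element to a maximal element via cover relations.
Counting all min-to-max paths in the cover graph.
Total maximal chains: 3


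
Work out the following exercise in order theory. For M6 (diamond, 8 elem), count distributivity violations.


Distributive law: a ^ (b v c) = (a ^ b) v (a ^ c).
Check all 8^3 = 512 ordered triples (a,b,c).
  e.g. a=a1, b=a2, c=a3: lhs=a1 != rhs=0
  e.g. a=a1, b=a2, c=a4: lhs=a1 != rhs=0
Total violating triples: 120


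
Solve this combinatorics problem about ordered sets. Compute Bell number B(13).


B(n) = number of set partitions of an n-element set.
B(n) satisfies the recurrence: B(n+1) = sum_k C(n,k)*B(k).
B(13) = 27644437


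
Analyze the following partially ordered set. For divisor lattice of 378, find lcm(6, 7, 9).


In a divisor lattice, join = lcm (least common multiple).
Compute lcm iteratively: start with first element, then lcm(current, next).
Elements: [6, 7, 9]
lcm(6,7) = 42
lcm(42,9) = 126
Final lcm = 126


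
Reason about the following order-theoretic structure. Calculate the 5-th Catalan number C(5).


C(n) = C(2n, n) / (n+1).
C(10, 5) = 252
C(5) = 252 / 6 = 42


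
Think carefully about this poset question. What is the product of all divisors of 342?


Divisors of 342: [1, 2, 3, 6, 9, 18, 19, 38, 57, 114, 171, 342]
Product = n^(d(n)/2) = 342^(12/2)
Product = 1600135042849344


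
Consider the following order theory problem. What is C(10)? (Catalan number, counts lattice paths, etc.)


C(n) = C(2n, n) / (n+1).
C(20, 10) = 184756
C(10) = 184756 / 11 = 16796


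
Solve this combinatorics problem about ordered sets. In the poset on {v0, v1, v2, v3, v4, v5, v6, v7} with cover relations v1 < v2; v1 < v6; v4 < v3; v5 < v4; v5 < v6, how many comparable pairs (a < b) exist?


A comparable pair {a,b} has a < b or b < a in the order.
Count unordered pairs where one element is strictly below the other.
Examples: {v1,v2}, {v1,v6}, {v3,v4}, {v3,v5}, ...
Total comparable pairs: 6


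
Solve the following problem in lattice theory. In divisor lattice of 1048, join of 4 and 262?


In a divisor lattice, join = lcm (least common multiple).
gcd(4,262) = 2
lcm(4,262) = 4*262/gcd = 1048/2 = 524


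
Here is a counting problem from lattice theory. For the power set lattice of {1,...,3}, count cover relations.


A cover relation a -< b holds when a < b with no c strictly between.
Cover relations:
  {} -< {1}
  {} -< {2}
  {} -< {3}
  {1} -< {1,2}
  {1} -< {1,3}
  {2} -< {1,2}
  {2} -< {2,3}
  {3} -< {1,3}
  ...4 more
Total: 12


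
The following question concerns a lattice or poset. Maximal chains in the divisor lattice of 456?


A maximal chain goes from the minimum element to a maximal element via cover relations.
Counting all min-to-max paths in the cover graph.
Total maximal chains: 20


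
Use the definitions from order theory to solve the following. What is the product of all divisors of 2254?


Divisors of 2254: [1, 2, 7, 14, 23, 46, 49, 98, 161, 322, 1127, 2254]
Product = n^(d(n)/2) = 2254^(12/2)
Product = 131136464365078828096


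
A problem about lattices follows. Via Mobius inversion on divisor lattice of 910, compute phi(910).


phi(n) = n * prod_{p|n} (1 - 1/p).
Prime divisors of 910: [2, 5, 7, 13]
phi(910) = 910 * (1 - 1/2) * (1 - 1/5) * (1 - 1/7) * (1 - 1/13)
phi(910) = 288


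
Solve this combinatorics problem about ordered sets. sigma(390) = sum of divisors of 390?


sigma(n) = sum of divisors.
Divisors of 390: [1, 2, 3, 5, 6, 10, 13, 15, 26, 30, 39, 65, 78, 130, 195, 390]
Sum = 1008


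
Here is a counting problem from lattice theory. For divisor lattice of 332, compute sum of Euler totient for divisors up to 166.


Divisors of 332 up to 166: [1, 2, 4, 83, 166]
phi values: [1, 1, 2, 82, 82]
Sum = 168


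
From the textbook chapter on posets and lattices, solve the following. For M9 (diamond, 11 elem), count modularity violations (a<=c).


Modular law: if a <= c then a v (b ^ c) = (a v b) ^ c.
Check all triples (a,b,c) with a <= c among 11 elements.
This lattice is modular (diamonds M_m and their chain-products are modular).
Total violating triples: 0


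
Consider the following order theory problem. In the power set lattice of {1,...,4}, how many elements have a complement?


An element a is complemented if some b has a meet b = bottom, a join b = top.
every subset A has complement S\A, so all elements are complemented.
Complemented elements: {}, {1}, {2}, {3}, {4}, {1,2}, ... (10 more)
Count: 16


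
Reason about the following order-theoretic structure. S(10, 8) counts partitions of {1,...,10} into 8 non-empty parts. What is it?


S(n,k) = k*S(n-1,k) + S(n-1,k-1).
S(9,8) = 36, S(9,7) = 462
S(10,8) = 8*36 + 462 = 288 + 462
S(10,8) = 750


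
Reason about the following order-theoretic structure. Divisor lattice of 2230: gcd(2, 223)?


Meet=gcd.
gcd(2,223)=1


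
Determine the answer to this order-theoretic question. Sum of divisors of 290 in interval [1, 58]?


Interval [1,58] in divisors of 290: [1, 2, 29, 58]
Sum = 90


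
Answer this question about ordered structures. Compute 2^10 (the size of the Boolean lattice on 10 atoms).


Power set = 2^n.
2^10 = 1024


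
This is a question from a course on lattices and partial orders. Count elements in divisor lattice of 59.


Divisors of 59: [1, 59]
Count: 2


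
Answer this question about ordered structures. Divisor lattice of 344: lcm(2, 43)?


Join=lcm.
gcd(2,43)=1
lcm=86


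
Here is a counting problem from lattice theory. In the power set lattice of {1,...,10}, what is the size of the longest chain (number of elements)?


A chain is a totally ordered subset; we count the number of elements in a maximum chain.
Compute, for each element x, the size of the longest chain ending at x:
  {}: 1
  {1}: 2
  {2}: 2
  {3}: 2
  {4}: 2
  {5}: 2
  ...
A maximum chain: {} < {1} < {1,2} < {1,2,3} < {1,2,3,4} < {1,2,3,4,5} < {1,2,3,4,5,6} < {1,2,3,4,5,6,7} < {1,2,3,4,5,6,7,8} < {1,2,3,4,5,6,7,8,9} < {1,2,3,4,5,6,7,8,9,10}
Number of elements in the longest chain: 11


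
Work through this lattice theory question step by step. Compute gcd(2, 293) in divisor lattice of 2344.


In a divisor lattice, meet = gcd (greatest common divisor).
By Euclidean algorithm or factoring: gcd(2,293) = 1
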